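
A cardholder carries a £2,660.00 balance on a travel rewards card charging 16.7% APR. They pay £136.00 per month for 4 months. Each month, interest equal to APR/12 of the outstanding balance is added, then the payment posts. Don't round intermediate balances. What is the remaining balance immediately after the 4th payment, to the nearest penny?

£2,255.73

Monthly rate r = 16.7%/12 = 1.39167% = 0.0139167.
Each month: B ← B·(1+r) − £136.00.
Month 1: interest £37.02; balance after payment £2,561.02.
Month 2: interest £35.64; balance after payment £2,460.66.
Month 3: interest £34.24; balance after payment £2,358.90.
Month 4: interest £32.83; balance after payment £2,255.73.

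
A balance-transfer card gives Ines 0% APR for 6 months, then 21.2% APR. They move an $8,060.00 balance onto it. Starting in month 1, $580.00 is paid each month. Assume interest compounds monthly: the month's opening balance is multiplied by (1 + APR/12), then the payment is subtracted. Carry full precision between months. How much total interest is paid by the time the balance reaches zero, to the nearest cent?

Promo months 1–6 at r₀ = 0%/12 = 0; months 7+ at r₁ = 21.2%/12 = 0.0176667.
After month 6 (no interest yet): B = $8,060.00 − 6·$580.00 = $4,580.00.
Then at r₁ with $580.00/mo: n₂ = −ln(1 − r₁·B/P)/ln(1+r₁) ≈ 8.58 → 9 more payments.
Total paid = 14·$580.00 + $337.36 = $8,457.36; interest = $8,457.36 − $8,060.00 = $397.36.

$397.36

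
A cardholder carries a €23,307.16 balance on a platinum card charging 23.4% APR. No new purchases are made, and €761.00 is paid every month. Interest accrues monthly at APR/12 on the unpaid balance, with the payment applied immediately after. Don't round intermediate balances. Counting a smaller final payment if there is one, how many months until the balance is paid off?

Monthly rate r = 23.4%/12 = 1.95% = 0.0195.
Recurrence: B ← B·(1+r) − €761.00.
Month 1: interest €454.49; balance after payment €23,000.65.
Month 2: interest €448.51; balance after payment €22,688.16.
Closed form: n = −ln(1 − rB₀/P)/ln(1+r) = −ln(0.40277)/ln(1.0195) ≈ 47.088, so the balance reaches zero during payment 48.

48 months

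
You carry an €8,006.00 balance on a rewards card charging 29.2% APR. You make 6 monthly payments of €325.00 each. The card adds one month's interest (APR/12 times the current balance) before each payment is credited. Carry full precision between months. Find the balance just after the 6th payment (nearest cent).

Monthly rate r = 29.2%/12 = 2.43333% = 0.0243333.
Each month: B ← B·(1+r) − €325.00.
Month 1: interest €194.81; balance after payment €7,875.81.
Month 2: interest €191.64; balance after payment €7,742.46.
Month 3: interest €188.40; balance after payment €7,605.86.
Month 4: interest €185.08; balance after payment €7,465.93.
Month 5: interest €181.67; balance after payment €7,322.60.
Month 6: interest €178.18; balance after payment €7,175.79.

€7,175.79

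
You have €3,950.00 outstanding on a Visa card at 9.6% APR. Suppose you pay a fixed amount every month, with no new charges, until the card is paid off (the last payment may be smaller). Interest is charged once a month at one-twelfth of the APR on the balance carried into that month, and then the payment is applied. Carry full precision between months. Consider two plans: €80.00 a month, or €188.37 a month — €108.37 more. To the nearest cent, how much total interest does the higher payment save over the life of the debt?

€704.30

Monthly rate r = 9.6%/12 = 0.8% = 0.008.
At €80.00/mo: n = ⌈−ln(1 − rB₀/P)/ln(1+r)⌉ = 64 payments (last €5.36); total interest = total paid − €3,950.00 = €1,095.36.
At €188.37/mo: 24 payments (last €8.55); total interest €391.06.
Interest saved = €1,095.36 − €391.06 = €704.30.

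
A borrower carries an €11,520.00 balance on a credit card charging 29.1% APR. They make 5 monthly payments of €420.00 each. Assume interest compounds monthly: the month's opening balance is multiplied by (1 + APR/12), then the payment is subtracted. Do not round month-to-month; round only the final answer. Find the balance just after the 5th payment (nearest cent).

€10,781.86

Monthly rate r = 29.1%/12 = 2.425% = 0.02425.
Each month: B ← B·(1+r) − €420.00.
Month 1: interest €279.36; balance after payment €11,379.36.
Month 2: interest €275.95; balance after payment €11,235.31.
Month 3: interest €272.46; balance after payment €11,087.77.
Month 4: interest €268.88; balance after payment €10,936.64.
Month 5: interest €265.21; balance after payment €10,781.86.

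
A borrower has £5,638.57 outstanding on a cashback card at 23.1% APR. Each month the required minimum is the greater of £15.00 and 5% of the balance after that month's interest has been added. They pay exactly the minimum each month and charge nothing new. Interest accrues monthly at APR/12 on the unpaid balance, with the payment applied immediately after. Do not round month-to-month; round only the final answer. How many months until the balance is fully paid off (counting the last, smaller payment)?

117 months

Monthly rate r = 23.1%/12 = 1.925% = 0.01925.
While 5% of the post-interest balance exceeds £15.00, each month B ← (B·(1+r))·(1 − 0.05), i.e. B shrinks by the factor (1+r)·0.95 = 0.96829.
This holds for months 1–92. Entering month 93 the balance is £290.78; 5% of the post-interest balance is now below £15.00, so the flat £15.00 minimum applies from here.
From month 93 a fixed £15.00 at rate r clears £290.78 in 25 more payments. Total: 92 + 25 = 117 months.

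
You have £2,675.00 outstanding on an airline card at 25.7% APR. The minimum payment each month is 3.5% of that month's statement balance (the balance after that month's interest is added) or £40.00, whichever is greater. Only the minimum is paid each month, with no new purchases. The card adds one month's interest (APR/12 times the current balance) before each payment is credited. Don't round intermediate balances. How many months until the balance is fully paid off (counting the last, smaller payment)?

Monthly rate r = 25.7%/12 = 2.14167% = 0.0214167.
While 3.5% of the post-interest balance exceeds £40.00, each month B ← (B·(1+r))·(1 − 0.035), i.e. B shrinks by the factor (1+r)·0.965 = 0.98567.
This holds for months 1–61. Entering month 62 the balance is £1,108.84; 3.5% of the post-interest balance is now below £40.00, so the flat £40.00 minimum applies from here.
From month 62 a fixed £40.00 at rate r clears £1,108.84 in 43 more payments. Total: 61 + 43 = 104 months.

104 months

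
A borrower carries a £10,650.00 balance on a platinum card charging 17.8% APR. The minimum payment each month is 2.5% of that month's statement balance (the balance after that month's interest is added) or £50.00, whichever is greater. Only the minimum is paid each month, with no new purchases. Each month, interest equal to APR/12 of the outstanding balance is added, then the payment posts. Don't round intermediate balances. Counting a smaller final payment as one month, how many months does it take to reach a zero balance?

Monthly rate r = 17.8%/12 = 1.48333% = 0.0148333.
While 2.5% of the post-interest balance exceeds £50.00, each month B ← (B·(1+r))·(1 − 0.025), i.e. B shrinks by the factor (1+r)·0.975 = 0.98946.
This holds for months 1–160. Entering month 161 the balance is £1,955.44; 2.5% of the post-interest balance is now below £50.00, so the flat £50.00 minimum applies from here.
From month 161 a fixed £50.00 at rate r clears £1,955.44 in 59 more payments. Total: 160 + 59 = 219 months.

219 months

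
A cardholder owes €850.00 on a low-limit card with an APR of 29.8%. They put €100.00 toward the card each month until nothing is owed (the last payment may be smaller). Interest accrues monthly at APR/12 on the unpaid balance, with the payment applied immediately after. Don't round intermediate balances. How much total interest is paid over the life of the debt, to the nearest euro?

Monthly rate r = 29.8%/12 = 2.48333% = 0.0248333.
Payoff takes n = ⌈−ln(1 − rB₀/P)/ln(1+r)⌉ = ⌈9.665⌉ = 10 payments; the last is €66.82.
Total paid = 9·€100.00 + €66.82 = €966.82.
Total interest = total paid − principal = €966.82 − €850.00 = €116.82.

€117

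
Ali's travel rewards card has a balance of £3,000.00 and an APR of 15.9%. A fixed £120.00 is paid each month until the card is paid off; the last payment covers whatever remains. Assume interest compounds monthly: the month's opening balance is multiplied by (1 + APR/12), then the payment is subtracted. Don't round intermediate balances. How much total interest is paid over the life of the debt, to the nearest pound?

£668

Monthly rate r = 15.9%/12 = 1.325% = 0.01325.
Payoff takes n = ⌈−ln(1 − rB₀/P)/ln(1+r)⌉ = ⌈30.566⌉ = 31 payments; the last is £68.16.
Total paid = 30·£120.00 + £68.16 = £3,668.16.
Total interest = total paid − principal = £3,668.16 − £3,000.00 = £668.16.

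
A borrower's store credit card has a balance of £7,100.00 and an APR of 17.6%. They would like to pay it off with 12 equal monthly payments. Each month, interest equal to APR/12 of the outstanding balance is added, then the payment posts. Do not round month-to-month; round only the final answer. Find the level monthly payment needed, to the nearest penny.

£649.58

Monthly rate r = 17.6%/12 = 1.46667% = 0.0146667.
Level-payment amortization: P = B₀·r / (1 − (1+r)^(−n)) = 7100.00·0.0146667 / (1 − 1.01467^(−12)).
Denominator 1 − (1+r)^(−12) = 0.160309423.
P = 104.133 / 0.160309423 ≈ 649.58.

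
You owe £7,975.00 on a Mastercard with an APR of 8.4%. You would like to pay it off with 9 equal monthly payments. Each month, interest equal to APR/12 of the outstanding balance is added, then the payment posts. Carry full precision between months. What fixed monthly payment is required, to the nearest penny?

£917.41

Monthly rate r = 8.4%/12 = 0.7% = 0.007.
Level-payment amortization: P = B₀·r / (1 − (1+r)^(−n)) = 7975.00·0.007 / (1 − 1.007^(−9)).
Denominator 1 − (1+r)^(−9) = 0.0608504278.
P = 55.825 / 0.0608504278 ≈ 917.41.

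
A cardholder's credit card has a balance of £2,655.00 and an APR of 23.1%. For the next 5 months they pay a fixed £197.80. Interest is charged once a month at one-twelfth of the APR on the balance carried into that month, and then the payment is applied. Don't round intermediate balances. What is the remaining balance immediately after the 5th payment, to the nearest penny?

£1,892.76

Monthly rate r = 23.1%/12 = 1.925% = 0.01925.
Each month: B ← B·(1+r) − £197.80.
Month 1: interest £51.11; balance after payment £2,508.31.
Month 2: interest £48.28; balance after payment £2,358.79.
Month 3: interest £45.41; balance after payment £2,206.40.
Month 4: interest £42.47; balance after payment £2,051.07.
Month 5: interest £39.48; balance after payment £1,892.76.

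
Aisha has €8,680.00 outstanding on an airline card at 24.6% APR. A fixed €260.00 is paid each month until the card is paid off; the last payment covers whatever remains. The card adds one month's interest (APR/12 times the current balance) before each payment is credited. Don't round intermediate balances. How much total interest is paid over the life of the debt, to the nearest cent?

€6,096.13

Monthly rate r = 24.6%/12 = 2.05% = 0.0205.
Payoff takes n = ⌈−ln(1 − rB₀/P)/ln(1+r)⌉ = ⌈56.830⌉ = 57 payments; the last is €216.13.
Total paid = 56·€260.00 + €216.13 = €14,776.13.
Total interest = total paid − principal = €14,776.13 − €8,680.00 = €6,096.13.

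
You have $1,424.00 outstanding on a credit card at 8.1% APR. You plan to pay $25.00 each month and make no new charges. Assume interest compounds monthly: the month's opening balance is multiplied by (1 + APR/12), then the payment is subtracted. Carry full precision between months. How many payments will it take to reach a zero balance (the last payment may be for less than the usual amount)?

73 payments

Monthly rate r = 8.1%/12 = 0.675% = 0.00675.
Recurrence: B ← B·(1+r) − $25.00.
Month 1: interest $9.61; balance after payment $1,408.61.
Month 2: interest $9.51; balance after payment $1,393.12.
Closed form: n = −ln(1 − rB₀/P)/ln(1+r) = −ln(0.61552)/ln(1.00675) ≈ 72.137, so the balance reaches zero during payment 73.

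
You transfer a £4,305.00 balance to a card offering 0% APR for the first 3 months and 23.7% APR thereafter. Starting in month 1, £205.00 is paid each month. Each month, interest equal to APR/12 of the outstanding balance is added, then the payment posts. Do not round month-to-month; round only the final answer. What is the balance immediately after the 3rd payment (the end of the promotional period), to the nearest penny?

Promo months 1–3 at r₀ = 0%/12 = 0; months 4+ at r₁ = 23.7%/12 = 0.01975.
After month 3 (no interest yet): B = £4,305.00 − 3·£205.00 = £3,690.00.

£3,690.00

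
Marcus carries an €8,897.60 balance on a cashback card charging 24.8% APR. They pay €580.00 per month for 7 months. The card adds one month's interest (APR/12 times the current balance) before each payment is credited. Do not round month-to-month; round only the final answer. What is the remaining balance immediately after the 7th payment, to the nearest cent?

Monthly rate r = 24.8%/12 = 2.06667% = 0.0206667.
Each month: B ← B·(1+r) − €580.00.
Month 1: interest €183.88; balance after payment €8,501.48.
Month 2: interest €175.70; balance after payment €8,097.18.
Month 3: interest €167.34; balance after payment €7,684.52.
Month 4: interest €158.81; balance after payment €7,263.34.
Month 5: interest €150.11; balance after payment €6,833.45.
Month 6: interest €141.22; balance after payment €6,394.67.
Month 7: interest €132.16; balance after payment €5,946.83.

€5,946.83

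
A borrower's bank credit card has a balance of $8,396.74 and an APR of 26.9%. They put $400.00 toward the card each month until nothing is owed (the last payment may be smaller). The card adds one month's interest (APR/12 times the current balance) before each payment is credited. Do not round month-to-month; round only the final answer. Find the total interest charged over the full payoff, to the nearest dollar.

Monthly rate r = 26.9%/12 = 2.24167% = 0.0224167.
Payoff takes n = ⌈−ln(1 − rB₀/P)/ln(1+r)⌉ = ⌈28.686⌉ = 29 payments; the last is $275.47.
Total paid = 28·$400.00 + $275.47 = $11,475.47.
Total interest = total paid − principal = $11,475.47 − $8,396.74 = $3,078.73.

$3,079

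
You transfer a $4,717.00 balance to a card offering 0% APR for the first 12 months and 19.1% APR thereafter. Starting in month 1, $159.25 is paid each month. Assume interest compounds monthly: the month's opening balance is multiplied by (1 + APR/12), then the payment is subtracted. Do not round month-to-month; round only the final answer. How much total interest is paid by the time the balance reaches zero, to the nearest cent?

$513.36

Promo months 1–12 at r₀ = 0%/12 = 0; months 13+ at r₁ = 19.1%/12 = 0.0159167.
After month 12 (no interest yet): B = $4,717.00 − 12·$159.25 = $2,806.00.
Then at r₁ with $159.25/mo: n₂ = −ln(1 − r₁·B/P)/ln(1+r₁) ≈ 20.84 → 21 more payments.
Total paid = 32·$159.25 + $134.36 = $5,230.36; interest = $5,230.36 − $4,717.00 = $513.36.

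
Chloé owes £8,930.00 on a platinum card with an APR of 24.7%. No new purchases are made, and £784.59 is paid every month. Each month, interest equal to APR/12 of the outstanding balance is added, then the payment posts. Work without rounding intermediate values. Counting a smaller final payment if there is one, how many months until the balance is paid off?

Monthly rate r = 24.7%/12 = 2.05833% = 0.0205833.
Recurrence: B ← B·(1+r) − £784.59.
Month 1: interest £183.81; balance after payment £8,329.22.
Month 2: interest £171.44; balance after payment £7,716.07.
Closed form: n = −ln(1 − rB₀/P)/ln(1+r) = −ln(0.76573)/ln(1.02058) ≈ 13.101, so the balance reaches zero during payment 14.

14 months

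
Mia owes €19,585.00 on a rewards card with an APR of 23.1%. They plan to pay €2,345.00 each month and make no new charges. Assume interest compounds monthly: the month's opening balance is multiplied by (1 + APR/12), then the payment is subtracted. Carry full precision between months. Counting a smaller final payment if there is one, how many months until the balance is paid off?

10 months

Monthly rate r = 23.1%/12 = 1.925% = 0.01925.
Recurrence: B ← B·(1+r) − €2,345.00.
Month 1: interest €377.01; balance after payment €17,617.01.
Month 2: interest €339.13; balance after payment €15,611.14.
Closed form: n = −ln(1 − rB₀/P)/ln(1+r) = −ln(0.83923)/ln(1.01925) ≈ 9.192, so the balance reaches zero during payment 10.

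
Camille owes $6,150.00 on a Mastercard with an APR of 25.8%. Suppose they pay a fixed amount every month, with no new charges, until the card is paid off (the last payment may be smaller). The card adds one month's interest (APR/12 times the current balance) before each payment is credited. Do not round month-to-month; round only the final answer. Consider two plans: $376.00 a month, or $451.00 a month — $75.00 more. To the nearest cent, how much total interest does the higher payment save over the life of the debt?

Monthly rate r = 25.8%/12 = 2.15% = 0.0215.
At $376.00/mo: n = ⌈−ln(1 − rB₀/P)/ln(1+r)⌉ = 21 payments (last $140.59); total interest = total paid − $6,150.00 = $1,510.59.
At $451.00/mo: 17 payments (last $141.55); total interest $1,207.55.
Interest saved = $1,510.59 − $1,207.55 = $303.04.

$303.04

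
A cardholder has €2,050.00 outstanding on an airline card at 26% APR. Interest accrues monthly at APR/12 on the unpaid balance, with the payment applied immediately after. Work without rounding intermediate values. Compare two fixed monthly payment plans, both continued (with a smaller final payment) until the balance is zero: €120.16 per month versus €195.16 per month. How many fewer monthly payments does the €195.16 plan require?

Monthly rate r = 26%/12 = 2.16667% = 0.0216667.
At €120.16/mo: n = ⌈−ln(1 − rB₀/P)/ln(1+r)⌉ = 22 payments (last €63.85); total interest = total paid − €2,050.00 = €537.21.
At €195.16/mo: 13 payments (last €9.36); total interest €301.28.
Payments saved = 22 − 13 = 9.

9 fewer payments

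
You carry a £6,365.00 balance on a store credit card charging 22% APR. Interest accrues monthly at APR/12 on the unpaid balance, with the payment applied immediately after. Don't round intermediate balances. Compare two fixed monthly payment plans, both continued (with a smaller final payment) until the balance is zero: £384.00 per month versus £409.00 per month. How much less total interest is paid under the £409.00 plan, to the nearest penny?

Monthly rate r = 22%/12 = 1.83333% = 0.0183333.
At £384.00/mo: n = ⌈−ln(1 − rB₀/P)/ln(1+r)⌉ = 20 payments (last £360.81); total interest = total paid − £6,365.00 = £1,291.81.
At £409.00/mo: 19 payments (last £201.17); total interest £1,198.17.
Interest saved = £1,291.81 − £1,198.17 = £93.64.

£93.64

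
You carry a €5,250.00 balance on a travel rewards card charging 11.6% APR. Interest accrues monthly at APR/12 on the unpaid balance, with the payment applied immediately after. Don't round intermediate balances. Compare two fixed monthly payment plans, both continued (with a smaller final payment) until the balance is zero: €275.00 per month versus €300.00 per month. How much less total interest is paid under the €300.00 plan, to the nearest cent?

€52.41

Monthly rate r = 11.6%/12 = 0.966667% = 0.00966667.
At €275.00/mo: n = ⌈−ln(1 − rB₀/P)/ln(1+r)⌉ = 22 payments (last €56.94); total interest = total paid − €5,250.00 = €581.94.
At €300.00/mo: 20 payments (last €79.53); total interest €529.53.
Interest saved = €581.94 − €529.53 = €52.41.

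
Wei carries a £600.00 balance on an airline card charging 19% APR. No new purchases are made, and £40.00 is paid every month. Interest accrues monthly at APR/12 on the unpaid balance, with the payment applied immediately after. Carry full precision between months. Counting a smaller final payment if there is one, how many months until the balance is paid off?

18 payments

Monthly rate r = 19%/12 = 1.58333% = 0.0158333.
Recurrence: B ← B·(1+r) − £40.00.
Month 1: interest £9.50; balance after payment £569.50.
Month 2: interest £9.02; balance after payment £538.52.
Closed form: n = −ln(1 − rB₀/P)/ln(1+r) = −ln(0.7625)/ln(1.01583) ≈ 17.261, so the balance reaches zero during payment 18.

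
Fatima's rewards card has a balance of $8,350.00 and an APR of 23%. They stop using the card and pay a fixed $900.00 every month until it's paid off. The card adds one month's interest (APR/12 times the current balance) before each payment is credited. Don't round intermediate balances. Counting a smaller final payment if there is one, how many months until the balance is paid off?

11 months

Monthly rate r = 23%/12 = 1.91667% = 0.0191667.
Recurrence: B ← B·(1+r) − $900.00.
Month 1: interest $160.04; balance after payment $7,610.04.
Month 2: interest $145.86; balance after payment $6,855.90.
Closed form: n = −ln(1 − rB₀/P)/ln(1+r) = −ln(0.82218)/ln(1.01917) ≈ 10.313, so the balance reaches zero during payment 11.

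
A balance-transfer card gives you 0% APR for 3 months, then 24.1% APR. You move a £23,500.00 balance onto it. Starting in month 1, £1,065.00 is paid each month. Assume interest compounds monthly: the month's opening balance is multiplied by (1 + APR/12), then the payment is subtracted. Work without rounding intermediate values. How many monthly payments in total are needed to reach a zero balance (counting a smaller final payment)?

Promo months 1–3 at r₀ = 0%/12 = 0; months 4+ at r₁ = 24.1%/12 = 0.0200833.
After month 3 (no interest yet): B = £23,500.00 − 3·£1,065.00 = £20,305.00.
Then at r₁ with £1,065.00/mo: n₂ = −ln(1 − r₁·B/P)/ln(1+r₁) ≈ 24.28 → 25 more payments.

28 payments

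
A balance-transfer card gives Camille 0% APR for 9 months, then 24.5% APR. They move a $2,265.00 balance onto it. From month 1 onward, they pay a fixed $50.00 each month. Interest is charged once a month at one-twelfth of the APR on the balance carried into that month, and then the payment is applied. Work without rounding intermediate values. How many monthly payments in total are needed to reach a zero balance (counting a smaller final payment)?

76 payments

Promo months 1–9 at r₀ = 0%/12 = 0; months 10+ at r₁ = 24.5%/12 = 0.0204167.
After month 9 (no interest yet): B = $2,265.00 − 9·$50.00 = $1,815.00.
Then at r₁ with $50.00/mo: n₂ = −ln(1 − r₁·B/P)/ln(1+r₁) ≈ 66.86 → 67 more payments.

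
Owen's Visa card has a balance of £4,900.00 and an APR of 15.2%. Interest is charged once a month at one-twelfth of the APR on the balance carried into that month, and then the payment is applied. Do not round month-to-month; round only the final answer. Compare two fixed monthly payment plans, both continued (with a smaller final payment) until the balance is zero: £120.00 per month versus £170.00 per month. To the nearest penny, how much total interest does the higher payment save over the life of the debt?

Monthly rate r = 15.2%/12 = 1.26667% = 0.0126667.
At £120.00/mo: n = ⌈−ln(1 − rB₀/P)/ln(1+r)⌉ = 58 payments (last £102.42); total interest = total paid − £4,900.00 = £2,042.42.
At £170.00/mo: 37 payments (last £15.60); total interest £1,235.60.
Interest saved = £2,042.42 − £1,235.60 = £806.82.

£806.82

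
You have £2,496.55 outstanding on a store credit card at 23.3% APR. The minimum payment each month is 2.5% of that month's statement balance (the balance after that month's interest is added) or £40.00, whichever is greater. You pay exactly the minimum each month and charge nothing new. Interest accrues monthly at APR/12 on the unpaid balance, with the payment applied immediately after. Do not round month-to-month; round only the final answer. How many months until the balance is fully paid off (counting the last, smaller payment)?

Monthly rate r = 23.3%/12 = 1.94167% = 0.0194167.
While 2.5% of the post-interest balance exceeds £40.00, each month B ← (B·(1+r))·(1 − 0.025), i.e. B shrinks by the factor (1+r)·0.975 = 0.99393.
This holds for months 1–77. Entering month 78 the balance is £1,562.35; 2.5% of the post-interest balance is now below £40.00, so the flat £40.00 minimum applies from here.
From month 78 a fixed £40.00 at rate r clears £1,562.35 in 74 more payments. Total: 77 + 74 = 151 months.

151 months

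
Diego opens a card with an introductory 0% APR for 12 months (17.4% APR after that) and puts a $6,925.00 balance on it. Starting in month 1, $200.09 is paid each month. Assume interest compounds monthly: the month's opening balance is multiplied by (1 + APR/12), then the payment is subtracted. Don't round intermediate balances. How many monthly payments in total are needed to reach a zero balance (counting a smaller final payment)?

Promo months 1–12 at r₀ = 0%/12 = 0; months 13+ at r₁ = 17.4%/12 = 0.0145.
After month 12 (no interest yet): B = $6,925.00 − 12·$200.09 = $4,523.92.
Then at r₁ with $200.09/mo: n₂ = −ln(1 − r₁·B/P)/ln(1+r₁) ≈ 27.59 → 28 more payments.

40 payments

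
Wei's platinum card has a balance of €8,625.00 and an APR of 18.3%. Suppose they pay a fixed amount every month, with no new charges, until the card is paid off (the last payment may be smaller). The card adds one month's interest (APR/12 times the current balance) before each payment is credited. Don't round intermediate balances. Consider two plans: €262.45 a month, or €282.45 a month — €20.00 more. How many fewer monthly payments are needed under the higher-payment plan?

4 fewer payments

Monthly rate r = 18.3%/12 = 1.525% = 0.01525.
At €262.45/mo: n = ⌈−ln(1 − rB₀/P)/ln(1+r)⌉ = 46 payments (last €250.03); total interest = total paid − €8,625.00 = €3,435.28.
At €282.45/mo: 42 payments (last €116.77); total interest €3,072.22.
Payments saved = 46 − 42 = 4.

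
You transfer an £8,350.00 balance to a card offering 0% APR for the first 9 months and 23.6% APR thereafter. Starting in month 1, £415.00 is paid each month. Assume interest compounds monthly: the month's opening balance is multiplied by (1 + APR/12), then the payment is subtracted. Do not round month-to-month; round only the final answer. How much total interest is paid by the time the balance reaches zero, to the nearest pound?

£645

Promo months 1–9 at r₀ = 0%/12 = 0; months 10+ at r₁ = 23.6%/12 = 0.0196667.
After month 9 (no interest yet): B = £8,350.00 − 9·£415.00 = £4,615.00.
Then at r₁ with £415.00/mo: n₂ = −ln(1 − r₁·B/P)/ln(1+r₁) ≈ 12.67 → 13 more payments.
Total paid = 21·£415.00 + £279.83 = £8,994.83; interest = £8,994.83 − £8,350.00 = £644.83.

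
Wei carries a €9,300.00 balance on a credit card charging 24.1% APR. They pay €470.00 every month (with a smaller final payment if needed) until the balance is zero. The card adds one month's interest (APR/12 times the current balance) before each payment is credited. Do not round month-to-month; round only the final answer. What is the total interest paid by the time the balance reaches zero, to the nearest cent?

Monthly rate r = 24.1%/12 = 2.00833% = 0.0200833.
Payoff takes n = ⌈−ln(1 − rB₀/P)/ln(1+r)⌉ = ⌈25.472⌉ = 26 payments; the last is €222.95.
Total paid = 25·€470.00 + €222.95 = €11,972.95.
Total interest = total paid − principal = €11,972.95 − €9,300.00 = €2,672.95.

€2,672.95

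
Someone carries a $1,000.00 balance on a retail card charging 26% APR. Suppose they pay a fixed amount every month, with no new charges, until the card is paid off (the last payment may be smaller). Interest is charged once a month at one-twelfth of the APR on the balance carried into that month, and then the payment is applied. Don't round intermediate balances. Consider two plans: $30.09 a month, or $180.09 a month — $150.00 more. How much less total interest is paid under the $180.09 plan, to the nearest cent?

$710.33

Monthly rate r = 26%/12 = 2.16667% = 0.0216667.
At $30.09/mo: n = ⌈−ln(1 − rB₀/P)/ln(1+r)⌉ = 60 payments (last $12.02); total interest = total paid − $1,000.00 = $787.33.
At $180.09/mo: 6 payments (last $176.55); total interest $77.00.
Interest saved = $787.33 − $77.00 = $710.33.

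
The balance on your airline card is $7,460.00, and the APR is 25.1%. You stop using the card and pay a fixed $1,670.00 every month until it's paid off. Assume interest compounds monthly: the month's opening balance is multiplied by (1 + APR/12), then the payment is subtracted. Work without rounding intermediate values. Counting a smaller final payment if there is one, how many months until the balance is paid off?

Monthly rate r = 25.1%/12 = 2.09167% = 0.0209167.
Recurrence: B ← B·(1+r) − $1,670.00.
Month 1: interest $156.04; balance after payment $5,946.04.
Month 2: interest $124.37; balance after payment $4,400.41.
Month 3: interest $92.04; balance after payment $2,822.45.
Month 4: interest $59.04; balance after payment $1,211.49.
Month 5: interest $25.34; balance after payment $0.00.

5 months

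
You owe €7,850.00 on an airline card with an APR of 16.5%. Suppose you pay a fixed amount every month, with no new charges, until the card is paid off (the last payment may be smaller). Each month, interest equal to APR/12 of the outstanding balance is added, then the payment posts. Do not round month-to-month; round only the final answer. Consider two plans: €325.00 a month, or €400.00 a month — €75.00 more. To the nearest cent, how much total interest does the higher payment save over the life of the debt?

€394.74

Monthly rate r = 16.5%/12 = 1.375% = 0.01375.
At €325.00/mo: n = ⌈−ln(1 − rB₀/P)/ln(1+r)⌉ = 30 payments (last €181.57); total interest = total paid − €7,850.00 = €1,756.57.
At €400.00/mo: 24 payments (last €11.83); total interest €1,361.83.
Interest saved = €1,756.57 − €1,361.83 = €394.74.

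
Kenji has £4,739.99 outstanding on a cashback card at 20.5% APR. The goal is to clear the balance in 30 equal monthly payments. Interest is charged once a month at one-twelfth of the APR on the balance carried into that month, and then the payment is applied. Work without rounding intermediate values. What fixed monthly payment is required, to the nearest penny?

£203.25

Monthly rate r = 20.5%/12 = 1.70833% = 0.0170833.
Level-payment amortization: P = B₀·r / (1 − (1+r)^(−n)) = 4739.99·0.0170833 / (1 − 1.01708^(−30)).
Denominator 1 − (1+r)^(−30) = 0.398405484.
P = 80.9748 / 0.398405484 ≈ 203.25.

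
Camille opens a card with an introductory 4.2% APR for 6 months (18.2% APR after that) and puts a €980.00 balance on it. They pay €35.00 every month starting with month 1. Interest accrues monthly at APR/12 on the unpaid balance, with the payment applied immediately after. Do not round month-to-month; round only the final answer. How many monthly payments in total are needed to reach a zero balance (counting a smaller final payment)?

34 months

Promo months 1–6 at r₀ = 4.2%/12 = 0.0035; months 7+ at r₁ = 18.2%/12 = 0.0151667.
After month 6: iterate B ← B·(1+r₀) − €35.00 for 6 months → €788.91.
Then at r₁ with €35.00/mo: n₂ = −ln(1 − r₁·B/P)/ln(1+r₁) ≈ 27.79 → 28 more payments.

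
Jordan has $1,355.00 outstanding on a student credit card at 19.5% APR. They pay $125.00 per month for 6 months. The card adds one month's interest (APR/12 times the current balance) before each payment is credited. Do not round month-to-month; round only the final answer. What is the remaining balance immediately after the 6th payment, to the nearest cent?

Monthly rate r = 19.5%/12 = 1.625% = 0.01625.
Each month: B ← B·(1+r) − $125.00.
Month 1: interest $22.02; balance after payment $1,252.02.
Month 2: interest $20.35; balance after payment $1,147.36.
Month 3: interest $18.64; balance after payment $1,041.01.
Month 4: interest $16.92; balance after payment $932.93.
Month 5: interest $15.16; balance after payment $823.09.
Month 6: interest $13.38; balance after payment $711.46.

$711.46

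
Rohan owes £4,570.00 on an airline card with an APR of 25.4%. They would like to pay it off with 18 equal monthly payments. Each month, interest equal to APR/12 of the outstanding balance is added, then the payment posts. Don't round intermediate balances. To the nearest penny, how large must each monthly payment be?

Monthly rate r = 25.4%/12 = 2.11667% = 0.0211667.
Level-payment amortization: P = B₀·r / (1 − (1+r)^(−n)) = 4570.00·0.0211667 / (1 − 1.02117^(−18)).
Denominator 1 − (1+r)^(−18) = 0.314100224.
P = 96.7317 / 0.314100224 ≈ 307.96.

£307.96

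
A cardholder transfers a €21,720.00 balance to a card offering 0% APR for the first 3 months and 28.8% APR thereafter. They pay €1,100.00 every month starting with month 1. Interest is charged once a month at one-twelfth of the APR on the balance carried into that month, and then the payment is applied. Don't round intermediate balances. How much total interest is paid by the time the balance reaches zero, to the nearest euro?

Promo months 1–3 at r₀ = 0%/12 = 0; months 4+ at r₁ = 28.8%/12 = 0.024.
After month 3 (no interest yet): B = €21,720.00 − 3·€1,100.00 = €18,420.00.
Then at r₁ with €1,100.00/mo: n₂ = −ln(1 − r₁·B/P)/ln(1+r₁) ≈ 21.67 → 22 more payments.
Total paid = 24·€1,100.00 + €741.96 = €27,141.96; interest = €27,141.96 − €21,720.00 = €5,421.96.

€5,422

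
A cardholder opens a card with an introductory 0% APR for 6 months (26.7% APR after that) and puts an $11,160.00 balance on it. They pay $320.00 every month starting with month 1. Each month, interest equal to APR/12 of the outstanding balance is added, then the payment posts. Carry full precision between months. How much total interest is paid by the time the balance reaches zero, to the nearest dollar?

$5,717

Promo months 1–6 at r₀ = 0%/12 = 0; months 7+ at r₁ = 26.7%/12 = 0.02225.
After month 6 (no interest yet): B = $11,160.00 − 6·$320.00 = $9,240.00.
Then at r₁ with $320.00/mo: n₂ = −ln(1 − r₁·B/P)/ln(1+r₁) ≈ 46.74 → 47 more payments.
Total paid = 52·$320.00 + $237.02 = $16,877.02; interest = $16,877.02 − $11,160.00 = $5,717.02.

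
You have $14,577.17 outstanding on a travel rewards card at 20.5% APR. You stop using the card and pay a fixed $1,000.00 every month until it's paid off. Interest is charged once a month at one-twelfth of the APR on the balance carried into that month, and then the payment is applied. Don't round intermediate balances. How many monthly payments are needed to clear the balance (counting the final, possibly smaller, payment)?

17 payments

Monthly rate r = 20.5%/12 = 1.70833% = 0.0170833.
Recurrence: B ← B·(1+r) − $1,000.00.
Month 1: interest $249.03; balance after payment $13,826.20.
Month 2: interest $236.20; balance after payment $13,062.39.
Closed form: n = −ln(1 − rB₀/P)/ln(1+r) = −ln(0.75097)/ln(1.01708) ≈ 16.907, so the balance reaches zero during payment 17.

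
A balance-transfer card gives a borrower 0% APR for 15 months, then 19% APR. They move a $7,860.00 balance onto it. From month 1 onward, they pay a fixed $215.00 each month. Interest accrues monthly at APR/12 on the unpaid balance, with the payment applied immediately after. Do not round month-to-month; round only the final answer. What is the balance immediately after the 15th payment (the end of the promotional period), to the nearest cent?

$4,635.00

Promo months 1–15 at r₀ = 0%/12 = 0; months 16+ at r₁ = 19%/12 = 0.0158333.
After month 15 (no interest yet): B = $7,860.00 − 15·$215.00 = $4,635.00.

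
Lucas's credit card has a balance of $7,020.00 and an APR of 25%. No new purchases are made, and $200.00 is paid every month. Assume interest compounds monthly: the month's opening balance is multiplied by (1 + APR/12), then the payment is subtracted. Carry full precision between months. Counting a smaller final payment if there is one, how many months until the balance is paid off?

64 payments

Monthly rate r = 25%/12 = 2.08333% = 0.0208333.
Recurrence: B ← B·(1+r) − $200.00.
Month 1: interest $146.25; balance after payment $6,966.25.
Month 2: interest $145.13; balance after payment $6,911.38.
Closed form: n = −ln(1 − rB₀/P)/ln(1+r) = −ln(0.26875)/ln(1.02083) ≈ 63.725, so the balance reaches zero during payment 64.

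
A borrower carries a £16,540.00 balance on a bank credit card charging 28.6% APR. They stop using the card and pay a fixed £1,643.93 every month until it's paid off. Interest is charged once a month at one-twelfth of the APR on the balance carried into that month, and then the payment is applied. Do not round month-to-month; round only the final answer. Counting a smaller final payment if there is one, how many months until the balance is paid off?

12 months

Monthly rate r = 28.6%/12 = 2.38333% = 0.0238333.
Recurrence: B ← B·(1+r) − £1,643.93.
Month 1: interest £394.20; balance after payment £15,290.27.
Month 2: interest £364.42; balance after payment £14,010.76.
Closed form: n = −ln(1 − rB₀/P)/ln(1+r) = −ln(0.76021)/ln(1.02383) ≈ 11.640, so the balance reaches zero during payment 12.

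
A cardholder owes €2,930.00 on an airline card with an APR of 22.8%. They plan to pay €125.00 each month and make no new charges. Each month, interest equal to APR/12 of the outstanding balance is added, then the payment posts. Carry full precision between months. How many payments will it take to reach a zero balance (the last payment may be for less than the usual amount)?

Monthly rate r = 22.8%/12 = 1.9% = 0.019.
Recurrence: B ← B·(1+r) − €125.00.
Month 1: interest €55.67; balance after payment €2,860.67.
Month 2: interest €54.35; balance after payment €2,790.02.
Closed form: n = −ln(1 − rB₀/P)/ln(1+r) = −ln(0.55464)/ln(1.019) ≈ 31.317, so the balance reaches zero during payment 32.

32 payments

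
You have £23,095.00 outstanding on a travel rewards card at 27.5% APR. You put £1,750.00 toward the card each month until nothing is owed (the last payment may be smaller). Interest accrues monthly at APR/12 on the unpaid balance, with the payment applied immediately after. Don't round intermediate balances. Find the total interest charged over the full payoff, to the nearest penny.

Monthly rate r = 27.5%/12 = 2.29167% = 0.0229167.
Payoff takes n = ⌈−ln(1 − rB₀/P)/ln(1+r)⌉ = ⌈15.895⌉ = 16 payments; the last is £1,568.84.
Total paid = 15·£1,750.00 + £1,568.84 = £27,818.84.
Total interest = total paid − principal = £27,818.84 − £23,095.00 = £4,723.84.

£4,723.84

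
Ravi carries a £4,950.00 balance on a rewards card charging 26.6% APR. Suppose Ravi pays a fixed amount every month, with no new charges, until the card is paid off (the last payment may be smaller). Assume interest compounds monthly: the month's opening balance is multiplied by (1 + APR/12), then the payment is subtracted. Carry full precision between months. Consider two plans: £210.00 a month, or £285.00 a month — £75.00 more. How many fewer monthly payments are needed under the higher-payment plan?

11 fewer payments

Monthly rate r = 26.6%/12 = 2.21667% = 0.0221667.
At £210.00/mo: n = ⌈−ln(1 − rB₀/P)/ln(1+r)⌉ = 34 payments (last £150.66); total interest = total paid − £4,950.00 = £2,130.66.
At £285.00/mo: 23 payments (last £49.75); total interest £1,369.75.
Payments saved = 34 − 23 = 11.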